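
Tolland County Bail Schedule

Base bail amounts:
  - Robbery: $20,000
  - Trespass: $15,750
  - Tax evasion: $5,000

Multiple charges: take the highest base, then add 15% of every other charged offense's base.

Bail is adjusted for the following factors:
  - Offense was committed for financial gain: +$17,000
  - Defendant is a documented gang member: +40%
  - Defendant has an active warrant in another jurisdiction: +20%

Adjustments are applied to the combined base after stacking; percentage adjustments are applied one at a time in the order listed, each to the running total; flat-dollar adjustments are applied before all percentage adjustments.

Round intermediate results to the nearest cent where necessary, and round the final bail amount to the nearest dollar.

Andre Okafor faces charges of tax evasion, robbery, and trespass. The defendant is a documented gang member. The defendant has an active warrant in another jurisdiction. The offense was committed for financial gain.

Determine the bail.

$67,389

Base amounts from the schedule: tax evasion $5,000; robbery $20,000; trespass $15,750.
Stacking rule: highest base plus 15% of each additional charge. Highest is robbery at $20,000. Additional: $5,000 × 15% = $750; $15,750 × 15% = $2,362.50. Combined base = $20,000 + $3,112.50 = $23,112.50.
Offense was committed for financial gain (+$17,000 flat): $23,112.50 + $17,000 = $40,112.50.
Defendant is a documented gang member (+40%): $40,112.50 × 1.4 = $56,157.50.
Defendant has an active warrant in another jurisdiction (+20%): $56,157.50 × 1.2 = $67,389.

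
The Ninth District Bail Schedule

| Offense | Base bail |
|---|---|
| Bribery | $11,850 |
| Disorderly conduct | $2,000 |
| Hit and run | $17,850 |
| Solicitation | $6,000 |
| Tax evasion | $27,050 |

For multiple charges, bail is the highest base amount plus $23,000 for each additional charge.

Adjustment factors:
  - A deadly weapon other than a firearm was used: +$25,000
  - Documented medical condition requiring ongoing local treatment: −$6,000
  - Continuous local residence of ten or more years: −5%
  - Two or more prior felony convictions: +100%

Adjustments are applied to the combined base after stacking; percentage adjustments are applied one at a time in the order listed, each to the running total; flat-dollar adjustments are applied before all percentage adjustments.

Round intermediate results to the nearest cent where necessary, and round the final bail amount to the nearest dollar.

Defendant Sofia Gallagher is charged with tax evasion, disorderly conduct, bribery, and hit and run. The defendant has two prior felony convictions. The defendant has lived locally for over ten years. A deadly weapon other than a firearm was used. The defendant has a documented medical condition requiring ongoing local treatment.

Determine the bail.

Base amounts from the schedule: tax evasion $27,050; disorderly conduct $2,000; bribery $11,850; hit and run $17,850.
Stacking rule: highest base plus $23,000 per additional charge. Highest is tax evasion at $27,050; 3 additional charges → +$69,000. Combined base = $96,050.
A deadly weapon other than a firearm was used (+$25,000 flat): $96,050 + $25,000 = $121,050.
Documented medical condition requiring ongoing local treatment (−$6,000 flat): $121,050 − $6,000 = $115,050.
Continuous local residence of ten or more years (−5%): $115,050 × 0.95 = $109,297.50.
Two or more prior felony convictions (+100%): $109,297.50 × 2 = $218,595.

$218,595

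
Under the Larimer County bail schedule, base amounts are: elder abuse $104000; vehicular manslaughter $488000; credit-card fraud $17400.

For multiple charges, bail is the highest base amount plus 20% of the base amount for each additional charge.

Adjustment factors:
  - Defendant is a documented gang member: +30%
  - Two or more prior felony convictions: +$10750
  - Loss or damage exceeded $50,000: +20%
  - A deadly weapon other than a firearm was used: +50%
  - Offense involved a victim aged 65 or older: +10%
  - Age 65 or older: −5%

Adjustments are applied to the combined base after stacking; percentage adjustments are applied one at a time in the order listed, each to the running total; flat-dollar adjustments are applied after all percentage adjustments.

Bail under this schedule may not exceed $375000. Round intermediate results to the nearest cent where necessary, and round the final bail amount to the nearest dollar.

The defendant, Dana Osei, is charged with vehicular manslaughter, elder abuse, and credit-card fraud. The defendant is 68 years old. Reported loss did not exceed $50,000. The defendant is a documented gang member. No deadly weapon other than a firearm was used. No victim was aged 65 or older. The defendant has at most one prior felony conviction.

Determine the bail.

Base amounts from the schedule: vehicular manslaughter $488000; elder abuse $104000; credit-card fraud $17400.
Stacking rule: highest base plus 20% of each additional charge. Highest is vehicular manslaughter at $488000. Additional: $104000 × 20% = $20800; $17400 × 20% = $3480. Combined base = $488000 + $24280 = $512280.
Defendant is a documented gang member (+30%): $512280 × 1.3 = $665964.
Age 65 or older (−5%): $665964 × 0.95 = $632665.80.
Result $632665.80 exceeds the maximum of $375000; bail is capped at $375000.

$375000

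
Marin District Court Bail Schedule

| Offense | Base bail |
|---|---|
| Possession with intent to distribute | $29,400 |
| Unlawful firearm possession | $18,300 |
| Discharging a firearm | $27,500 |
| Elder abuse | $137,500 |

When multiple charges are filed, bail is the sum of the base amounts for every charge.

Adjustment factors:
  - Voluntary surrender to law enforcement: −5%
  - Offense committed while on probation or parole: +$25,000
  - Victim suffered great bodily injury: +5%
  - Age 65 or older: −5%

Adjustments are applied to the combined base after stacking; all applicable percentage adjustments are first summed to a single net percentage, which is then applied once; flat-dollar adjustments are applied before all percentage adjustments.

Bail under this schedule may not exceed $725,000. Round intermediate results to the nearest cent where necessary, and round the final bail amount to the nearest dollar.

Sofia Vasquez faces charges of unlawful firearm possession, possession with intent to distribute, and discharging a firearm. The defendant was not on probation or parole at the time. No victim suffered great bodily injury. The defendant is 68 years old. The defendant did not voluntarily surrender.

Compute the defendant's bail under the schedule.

$71,440

Base amounts from the schedule: unlawful firearm possession $18,300; possession with intent to distribute $29,400; discharging a firearm $27,500.
Stacking rule: sum of all bases. $18,300 + $29,400 + $27,500 = $75,200.
Age 65 or older (−5%): $75,200 × 0.95 = $71,440.
$71,440 is within the $725,000 maximum.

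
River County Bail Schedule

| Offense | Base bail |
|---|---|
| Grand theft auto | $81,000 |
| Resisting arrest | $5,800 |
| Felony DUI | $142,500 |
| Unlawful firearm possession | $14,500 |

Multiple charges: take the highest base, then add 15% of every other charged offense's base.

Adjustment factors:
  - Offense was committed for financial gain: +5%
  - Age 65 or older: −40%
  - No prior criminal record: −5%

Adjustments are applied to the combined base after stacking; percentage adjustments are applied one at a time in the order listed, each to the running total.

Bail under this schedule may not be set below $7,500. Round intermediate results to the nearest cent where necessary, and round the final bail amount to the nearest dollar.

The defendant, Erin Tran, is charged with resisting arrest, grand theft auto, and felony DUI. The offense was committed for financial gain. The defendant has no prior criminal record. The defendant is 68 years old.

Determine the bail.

$93,079

Base amounts from the schedule: resisting arrest $5,800; grand theft auto $81,000; felony DUI $142,500.
Stacking rule: highest base plus 15% of each additional charge. Highest is felony DUI at $142,500. Additional: $5,800 × 15% = $870; $81,000 × 15% = $12,150. Combined base = $142,500 + $13,020 = $155,520.
Offense was committed for financial gain (+5%): $155,520 × 1.05 = $163,296.
Age 65 or older (−40%): $163,296 × 0.6 = $97,977.60.
No prior criminal record (−5%): $97,977.60 × 0.95 = $93,078.72.
$93,078.72 is at or above the $7,500 minimum.
Rounded to the nearest dollar: $93,079.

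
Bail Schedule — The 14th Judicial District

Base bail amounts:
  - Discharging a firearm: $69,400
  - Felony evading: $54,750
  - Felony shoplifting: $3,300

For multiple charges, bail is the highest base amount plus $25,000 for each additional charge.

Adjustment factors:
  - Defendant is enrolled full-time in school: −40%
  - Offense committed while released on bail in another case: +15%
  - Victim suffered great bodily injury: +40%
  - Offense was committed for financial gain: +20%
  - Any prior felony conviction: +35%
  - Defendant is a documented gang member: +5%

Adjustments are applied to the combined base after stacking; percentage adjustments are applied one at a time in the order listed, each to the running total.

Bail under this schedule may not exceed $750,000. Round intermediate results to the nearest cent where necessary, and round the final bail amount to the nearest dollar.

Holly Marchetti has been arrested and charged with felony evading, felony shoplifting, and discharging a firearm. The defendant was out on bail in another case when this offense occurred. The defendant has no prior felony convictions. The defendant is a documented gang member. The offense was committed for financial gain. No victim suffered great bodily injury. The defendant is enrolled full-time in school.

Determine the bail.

$103,806

Base amounts from the schedule: felony evading $54,750; felony shoplifting $3,300; discharging a firearm $69,400.
Stacking rule: highest base plus $25,000 per additional charge. Highest is discharging a firearm at $69,400; 2 additional charges → +$50,000. Combined base = $119,400.
Defendant is enrolled full-time in school (−40%): $119,400 × 0.6 = $71,640.
Offense committed while released on bail in another case (+15%): $71,640 × 1.15 = $82,386.
Offense was committed for financial gain (+20%): $82,386 × 1.2 = $98,863.20.
Defendant is a documented gang member (+5%): $98,863.20 × 1.05 = $103,806.36.
$103,806.36 is within the $750,000 maximum.
Rounded to the nearest dollar: $103,806.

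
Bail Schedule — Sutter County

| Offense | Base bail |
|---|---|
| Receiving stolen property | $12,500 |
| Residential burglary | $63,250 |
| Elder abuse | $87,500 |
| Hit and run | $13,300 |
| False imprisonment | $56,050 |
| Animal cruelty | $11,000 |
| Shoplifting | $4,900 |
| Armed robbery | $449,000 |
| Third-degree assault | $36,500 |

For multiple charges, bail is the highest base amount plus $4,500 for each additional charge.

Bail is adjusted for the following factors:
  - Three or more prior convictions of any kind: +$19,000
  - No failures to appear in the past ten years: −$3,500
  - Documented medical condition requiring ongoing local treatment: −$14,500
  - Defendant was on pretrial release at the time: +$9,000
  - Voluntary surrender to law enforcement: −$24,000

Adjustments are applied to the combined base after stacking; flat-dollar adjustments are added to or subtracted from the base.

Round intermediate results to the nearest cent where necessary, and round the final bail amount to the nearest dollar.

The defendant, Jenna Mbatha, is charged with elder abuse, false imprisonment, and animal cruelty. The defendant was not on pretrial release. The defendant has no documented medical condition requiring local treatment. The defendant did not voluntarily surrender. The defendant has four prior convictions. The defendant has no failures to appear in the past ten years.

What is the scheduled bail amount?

Base amounts from the schedule: elder abuse $87,500; false imprisonment $56,050; animal cruelty $11,000.
Stacking rule: highest base plus $4,500 per additional charge. Highest is elder abuse at $87,500; 2 additional charges → +$9,000. Combined base = $96,500.
Three or more prior convictions of any kind (+$19,000 flat): $96,500 + $19,000 = $115,500.
No failures to appear in the past ten years (−$3,500 flat): $115,500 − $3,500 = $112,000.

$112,000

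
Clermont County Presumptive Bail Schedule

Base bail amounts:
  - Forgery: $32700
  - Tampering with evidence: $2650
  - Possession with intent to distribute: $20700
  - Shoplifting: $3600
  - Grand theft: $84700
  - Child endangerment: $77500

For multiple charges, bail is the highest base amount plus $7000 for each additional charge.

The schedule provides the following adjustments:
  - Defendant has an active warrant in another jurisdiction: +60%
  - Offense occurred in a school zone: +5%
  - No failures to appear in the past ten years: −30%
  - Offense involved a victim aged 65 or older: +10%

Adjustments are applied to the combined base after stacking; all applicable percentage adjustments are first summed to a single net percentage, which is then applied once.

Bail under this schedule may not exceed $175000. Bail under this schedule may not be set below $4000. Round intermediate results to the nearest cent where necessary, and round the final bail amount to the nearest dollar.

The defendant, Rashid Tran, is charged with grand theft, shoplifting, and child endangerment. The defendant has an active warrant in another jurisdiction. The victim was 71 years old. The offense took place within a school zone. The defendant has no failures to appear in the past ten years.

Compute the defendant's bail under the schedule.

Base amounts from the schedule: grand theft $84700; shoplifting $3600; child endangerment $77500.
Stacking rule: highest base plus $7000 per additional charge. Highest is grand theft at $84700; 2 additional charges → +$14000. Combined base = $98700.
Net percentage adjustment: +60% +5% −30% +10% = +45%. $98700 × 1.45 = $143115.
$143115 is within the $175000 maximum.
$143115 is at or above the $4000 minimum.

$143115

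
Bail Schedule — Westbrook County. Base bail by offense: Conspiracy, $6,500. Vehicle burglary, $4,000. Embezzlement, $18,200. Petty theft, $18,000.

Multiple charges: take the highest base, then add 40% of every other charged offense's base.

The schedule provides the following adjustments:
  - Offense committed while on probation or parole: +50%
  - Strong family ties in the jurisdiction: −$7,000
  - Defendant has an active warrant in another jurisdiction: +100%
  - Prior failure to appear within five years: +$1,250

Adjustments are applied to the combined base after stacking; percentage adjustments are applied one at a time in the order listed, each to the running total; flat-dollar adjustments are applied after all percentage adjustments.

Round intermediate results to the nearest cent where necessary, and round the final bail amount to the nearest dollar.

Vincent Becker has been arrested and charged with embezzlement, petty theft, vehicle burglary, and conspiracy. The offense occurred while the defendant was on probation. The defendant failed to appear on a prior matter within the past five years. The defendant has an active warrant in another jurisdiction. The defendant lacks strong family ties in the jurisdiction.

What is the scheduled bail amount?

$90,050

Base amounts from the schedule: embezzlement $18,200; petty theft $18,000; vehicle burglary $4,000; conspiracy $6,500.
Stacking rule: highest base plus 40% of each additional charge. Highest is embezzlement at $18,200. Additional: $18,000 × 40% = $7,200; $4,000 × 40% = $1,600; $6,500 × 40% = $2,600. Combined base = $18,200 + $11,400 = $29,600.
Offense committed while on probation or parole (+50%): $29,600 × 1.5 = $44,400.
Defendant has an active warrant in another jurisdiction (+100%): $44,400 × 2 = $88,800.
Prior failure to appear within five years (+$1,250 flat): $88,800 + $1,250 = $90,050.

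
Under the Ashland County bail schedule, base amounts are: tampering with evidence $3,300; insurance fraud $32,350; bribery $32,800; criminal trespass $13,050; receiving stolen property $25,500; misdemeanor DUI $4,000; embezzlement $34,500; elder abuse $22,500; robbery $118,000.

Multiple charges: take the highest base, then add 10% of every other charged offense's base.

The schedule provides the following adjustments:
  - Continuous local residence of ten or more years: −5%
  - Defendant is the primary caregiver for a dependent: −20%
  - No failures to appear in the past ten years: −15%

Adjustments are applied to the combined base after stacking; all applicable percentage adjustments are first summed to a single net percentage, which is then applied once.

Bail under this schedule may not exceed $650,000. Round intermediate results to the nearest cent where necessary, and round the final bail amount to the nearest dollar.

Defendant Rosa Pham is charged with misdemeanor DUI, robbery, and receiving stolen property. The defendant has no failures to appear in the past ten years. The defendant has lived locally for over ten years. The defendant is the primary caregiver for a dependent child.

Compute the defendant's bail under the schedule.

Base amounts from the schedule: misdemeanor DUI $4,000; robbery $118,000; receiving stolen property $25,500.
Stacking rule: highest base plus 10% of each additional charge. Highest is robbery at $118,000. Additional: $4,000 × 10% = $400; $25,500 × 10% = $2,550. Combined base = $118,000 + $2,950 = $120,950.
Net percentage adjustment: −5% −20% −15% = −40%. $120,950 × 0.6 = $72,570.
$72,570 is within the $650,000 maximum.

$72,570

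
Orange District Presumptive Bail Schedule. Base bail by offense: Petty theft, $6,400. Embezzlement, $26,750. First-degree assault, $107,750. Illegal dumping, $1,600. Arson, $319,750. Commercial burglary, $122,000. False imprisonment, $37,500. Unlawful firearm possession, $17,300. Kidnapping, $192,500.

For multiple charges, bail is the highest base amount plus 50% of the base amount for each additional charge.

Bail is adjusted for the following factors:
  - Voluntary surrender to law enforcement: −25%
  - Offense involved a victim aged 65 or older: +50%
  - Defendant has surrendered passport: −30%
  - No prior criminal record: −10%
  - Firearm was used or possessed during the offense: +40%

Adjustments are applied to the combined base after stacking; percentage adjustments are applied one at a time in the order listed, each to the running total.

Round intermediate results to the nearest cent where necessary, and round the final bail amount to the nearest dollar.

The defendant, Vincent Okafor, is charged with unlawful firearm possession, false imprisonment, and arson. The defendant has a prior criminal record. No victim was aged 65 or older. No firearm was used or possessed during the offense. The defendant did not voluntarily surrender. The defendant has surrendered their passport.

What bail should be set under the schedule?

Base amounts from the schedule: unlawful firearm possession $17,300; false imprisonment $37,500; arson $319,750.
Stacking rule: highest base plus 50% of each additional charge. Highest is arson at $319,750. Additional: $17,300 × 50% = $8,650; $37,500 × 50% = $18,750. Combined base = $319,750 + $27,400 = $347,150.
Defendant has surrendered passport (−30%): $347,150 × 0.7 = $243,005.

$243,005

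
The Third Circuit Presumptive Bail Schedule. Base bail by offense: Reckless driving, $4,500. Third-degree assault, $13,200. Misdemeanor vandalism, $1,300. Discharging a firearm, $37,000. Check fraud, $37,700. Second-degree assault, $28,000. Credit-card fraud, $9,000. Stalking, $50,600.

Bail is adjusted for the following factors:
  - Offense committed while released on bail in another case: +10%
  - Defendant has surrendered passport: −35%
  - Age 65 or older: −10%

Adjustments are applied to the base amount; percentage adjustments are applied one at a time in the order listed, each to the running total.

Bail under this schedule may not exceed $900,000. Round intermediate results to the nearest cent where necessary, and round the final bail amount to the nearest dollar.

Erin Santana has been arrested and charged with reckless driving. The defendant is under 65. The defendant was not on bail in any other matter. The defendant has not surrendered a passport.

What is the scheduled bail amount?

Base amounts from the schedule: reckless driving $4,500.
Single charge. Combined base = $4,500.
No adjustment factors apply to this defendant.
$4,500 is within the $900,000 maximum.

$4,500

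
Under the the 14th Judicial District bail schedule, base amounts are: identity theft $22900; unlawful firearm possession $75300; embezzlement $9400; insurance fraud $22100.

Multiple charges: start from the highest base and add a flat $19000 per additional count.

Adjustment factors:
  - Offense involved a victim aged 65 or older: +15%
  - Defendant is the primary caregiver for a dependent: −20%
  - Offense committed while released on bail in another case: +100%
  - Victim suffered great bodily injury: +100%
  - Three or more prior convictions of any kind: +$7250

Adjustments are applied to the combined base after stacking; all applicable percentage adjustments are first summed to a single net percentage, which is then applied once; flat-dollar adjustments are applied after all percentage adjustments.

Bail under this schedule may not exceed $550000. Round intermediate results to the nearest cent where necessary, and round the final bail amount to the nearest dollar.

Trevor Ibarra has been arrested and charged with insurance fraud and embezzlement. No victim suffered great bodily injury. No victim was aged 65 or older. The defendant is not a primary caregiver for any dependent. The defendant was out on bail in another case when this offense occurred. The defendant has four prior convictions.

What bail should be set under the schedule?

Base amounts from the schedule: insurance fraud $22100; embezzlement $9400.
Stacking rule: highest base plus $19000 per additional charge. Highest is insurance fraud at $22100; 1 additional charge → +$19000. Combined base = $41100.
Offense committed while released on bail in another case (+100%): $41100 × 2 = $82200.
Three or more prior convictions of any kind (+$7250 flat): $82200 + $7250 = $89450.
$89450 is within the $550000 maximum.

$89450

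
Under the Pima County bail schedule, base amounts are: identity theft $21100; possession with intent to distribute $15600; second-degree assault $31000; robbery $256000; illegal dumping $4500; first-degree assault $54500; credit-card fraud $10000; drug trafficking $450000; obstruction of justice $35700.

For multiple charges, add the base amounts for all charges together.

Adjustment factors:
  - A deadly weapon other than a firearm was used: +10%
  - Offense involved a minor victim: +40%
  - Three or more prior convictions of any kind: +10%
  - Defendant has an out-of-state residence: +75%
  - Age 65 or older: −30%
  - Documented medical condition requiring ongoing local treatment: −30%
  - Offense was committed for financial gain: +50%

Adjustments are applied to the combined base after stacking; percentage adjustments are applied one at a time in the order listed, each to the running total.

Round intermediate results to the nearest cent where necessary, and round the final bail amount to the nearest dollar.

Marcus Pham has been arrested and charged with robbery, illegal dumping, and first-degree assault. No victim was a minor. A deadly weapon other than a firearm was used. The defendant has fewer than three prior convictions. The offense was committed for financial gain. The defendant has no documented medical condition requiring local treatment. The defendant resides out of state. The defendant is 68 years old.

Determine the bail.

Base amounts from the schedule: robbery $256000; illegal dumping $4500; first-degree assault $54500.
Stacking rule: sum of all bases. $256000 + $4500 + $54500 = $315000.
A deadly weapon other than a firearm was used (+10%): $315000 × 1.1 = $346500.
Defendant has an out-of-state residence (+75%): $346500 × 1.75 = $606375.
Age 65 or older (−30%): $606375 × 0.7 = $424462.50.
Offense was committed for financial gain (+50%): $424462.50 × 1.5 = $636693.75.
Rounded to the nearest dollar: $636694.

$636694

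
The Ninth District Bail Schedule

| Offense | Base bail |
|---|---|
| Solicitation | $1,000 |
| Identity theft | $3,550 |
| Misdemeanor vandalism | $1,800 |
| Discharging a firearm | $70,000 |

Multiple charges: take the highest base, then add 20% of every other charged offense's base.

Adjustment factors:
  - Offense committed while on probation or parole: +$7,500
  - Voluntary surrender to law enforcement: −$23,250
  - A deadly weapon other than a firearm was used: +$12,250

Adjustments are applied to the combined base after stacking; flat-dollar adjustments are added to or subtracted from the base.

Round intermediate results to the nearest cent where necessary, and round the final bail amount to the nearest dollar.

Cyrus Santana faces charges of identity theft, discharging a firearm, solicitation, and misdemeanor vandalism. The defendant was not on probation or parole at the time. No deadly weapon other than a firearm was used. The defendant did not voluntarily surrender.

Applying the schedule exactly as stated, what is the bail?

$71,270

Base amounts from the schedule: identity theft $3,550; discharging a firearm $70,000; solicitation $1,000; misdemeanor vandalism $1,800.
Stacking rule: highest base plus 20% of each additional charge. Highest is discharging a firearm at $70,000. Additional: $3,550 × 20% = $710; $1,000 × 20% = $200; $1,800 × 20% = $360. Combined base = $70,000 + $1,270 = $71,270.
No adjustment factors apply to this defendant.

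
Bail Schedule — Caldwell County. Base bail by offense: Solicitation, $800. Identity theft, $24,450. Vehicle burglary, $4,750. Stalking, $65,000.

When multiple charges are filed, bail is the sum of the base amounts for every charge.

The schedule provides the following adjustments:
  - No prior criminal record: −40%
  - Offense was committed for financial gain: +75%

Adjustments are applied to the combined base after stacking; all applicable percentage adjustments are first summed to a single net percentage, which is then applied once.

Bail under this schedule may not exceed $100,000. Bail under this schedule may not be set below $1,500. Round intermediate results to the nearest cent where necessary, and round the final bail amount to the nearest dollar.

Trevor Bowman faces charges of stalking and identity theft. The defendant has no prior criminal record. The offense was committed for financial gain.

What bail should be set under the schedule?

Base amounts from the schedule: stalking $65,000; identity theft $24,450.
Stacking rule: sum of all bases. $65,000 + $24,450 = $89,450.
Net percentage adjustment: −40% +75% = +35%. $89,450 × 1.35 = $120,757.50.
Result $120,757.50 exceeds the maximum of $100,000; bail is capped at $100,000.
$100,000 is at or above the $1,500 minimum.

$100,000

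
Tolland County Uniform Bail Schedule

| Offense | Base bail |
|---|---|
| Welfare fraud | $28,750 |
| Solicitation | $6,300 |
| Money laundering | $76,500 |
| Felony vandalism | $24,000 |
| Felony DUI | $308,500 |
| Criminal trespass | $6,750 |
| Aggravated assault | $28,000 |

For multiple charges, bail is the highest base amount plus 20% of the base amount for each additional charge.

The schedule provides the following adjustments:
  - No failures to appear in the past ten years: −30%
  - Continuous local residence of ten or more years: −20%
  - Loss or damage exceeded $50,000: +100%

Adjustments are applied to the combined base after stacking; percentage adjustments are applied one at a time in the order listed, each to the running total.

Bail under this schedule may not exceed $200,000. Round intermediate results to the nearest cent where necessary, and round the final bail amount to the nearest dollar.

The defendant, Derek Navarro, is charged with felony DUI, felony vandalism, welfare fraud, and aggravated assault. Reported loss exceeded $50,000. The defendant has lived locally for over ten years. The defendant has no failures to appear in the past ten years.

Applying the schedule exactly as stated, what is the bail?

Base amounts from the schedule: felony DUI $308,500; felony vandalism $24,000; welfare fraud $28,750; aggravated assault $28,000.
Stacking rule: highest base plus 20% of each additional charge. Highest is felony DUI at $308,500. Additional: $24,000 × 20% = $4,800; $28,750 × 20% = $5,750; $28,000 × 20% = $5,600. Combined base = $308,500 + $16,150 = $324,650.
No failures to appear in the past ten years (−30%): $324,650 × 0.7 = $227,255.
Continuous local residence of ten or more years (−20%): $227,255 × 0.8 = $181,804.
Loss or damage exceeded $50,000 (+100%): $181,804 × 2 = $363,608.
Result $363,608 exceeds the maximum of $200,000; bail is capped at $200,000.

$200,000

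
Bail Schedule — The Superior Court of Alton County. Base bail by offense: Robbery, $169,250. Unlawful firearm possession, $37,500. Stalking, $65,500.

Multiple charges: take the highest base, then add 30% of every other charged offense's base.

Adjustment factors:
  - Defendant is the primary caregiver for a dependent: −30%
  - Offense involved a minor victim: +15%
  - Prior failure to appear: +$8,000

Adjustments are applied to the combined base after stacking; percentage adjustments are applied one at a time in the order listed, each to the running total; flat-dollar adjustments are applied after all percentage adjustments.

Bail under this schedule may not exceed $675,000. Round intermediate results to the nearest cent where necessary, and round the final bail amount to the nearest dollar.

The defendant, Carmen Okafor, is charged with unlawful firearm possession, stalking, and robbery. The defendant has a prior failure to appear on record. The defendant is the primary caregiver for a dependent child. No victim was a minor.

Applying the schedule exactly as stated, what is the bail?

Base amounts from the schedule: unlawful firearm possession $37,500; stalking $65,500; robbery $169,250.
Stacking rule: highest base plus 30% of each additional charge. Highest is robbery at $169,250. Additional: $37,500 × 30% = $11,250; $65,500 × 30% = $19,650. Combined base = $169,250 + $30,900 = $200,150.
Defendant is the primary caregiver for a dependent (−30%): $200,150 × 0.7 = $140,105.
Prior failure to appear (+$8,000 flat): $140,105 + $8,000 = $148,105.
$148,105 is within the $675,000 maximum.

$148,105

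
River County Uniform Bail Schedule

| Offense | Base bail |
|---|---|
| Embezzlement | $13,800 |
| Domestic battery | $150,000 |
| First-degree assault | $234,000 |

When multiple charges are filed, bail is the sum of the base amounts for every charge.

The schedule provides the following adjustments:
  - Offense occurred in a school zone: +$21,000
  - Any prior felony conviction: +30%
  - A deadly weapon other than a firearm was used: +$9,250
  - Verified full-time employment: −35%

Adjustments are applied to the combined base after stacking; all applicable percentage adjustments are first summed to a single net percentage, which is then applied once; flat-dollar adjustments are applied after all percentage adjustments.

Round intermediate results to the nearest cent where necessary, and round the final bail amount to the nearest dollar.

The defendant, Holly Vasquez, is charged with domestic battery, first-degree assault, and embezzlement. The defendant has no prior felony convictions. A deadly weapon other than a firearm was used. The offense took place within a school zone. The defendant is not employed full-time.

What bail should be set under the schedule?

$428,050

Base amounts from the schedule: domestic battery $150,000; first-degree assault $234,000; embezzlement $13,800.
Stacking rule: sum of all bases. $150,000 + $234,000 + $13,800 = $397,800.
Offense occurred in a school zone (+$21,000 flat): $397,800 + $21,000 = $418,800.
A deadly weapon other than a firearm was used (+$9,250 flat): $418,800 + $9,250 = $428,050.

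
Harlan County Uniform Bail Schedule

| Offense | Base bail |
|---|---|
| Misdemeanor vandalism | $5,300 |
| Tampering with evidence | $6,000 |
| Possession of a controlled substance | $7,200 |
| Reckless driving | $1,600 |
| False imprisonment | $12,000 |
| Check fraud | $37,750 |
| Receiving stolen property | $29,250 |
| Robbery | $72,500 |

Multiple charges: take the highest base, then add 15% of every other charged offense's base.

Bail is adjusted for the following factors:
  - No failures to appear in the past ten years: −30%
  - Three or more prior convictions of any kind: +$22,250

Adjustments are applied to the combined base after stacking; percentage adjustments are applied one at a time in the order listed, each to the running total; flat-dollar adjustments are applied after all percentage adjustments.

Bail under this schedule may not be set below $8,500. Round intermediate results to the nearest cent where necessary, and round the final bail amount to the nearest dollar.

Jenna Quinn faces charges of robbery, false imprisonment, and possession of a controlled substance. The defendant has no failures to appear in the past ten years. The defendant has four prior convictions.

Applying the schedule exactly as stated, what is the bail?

Base amounts from the schedule: robbery $72,500; false imprisonment $12,000; possession of a controlled substance $7,200.
Stacking rule: highest base plus 15% of each additional charge. Highest is robbery at $72,500. Additional: $12,000 × 15% = $1,800; $7,200 × 15% = $1,080. Combined base = $72,500 + $2,880 = $75,380.
No failures to appear in the past ten years (−30%): $75,380 × 0.7 = $52,766.
Three or more prior convictions of any kind (+$22,250 flat): $52,766 + $22,250 = $75,016.
$75,016 is at or above the $8,500 minimum.

$75,016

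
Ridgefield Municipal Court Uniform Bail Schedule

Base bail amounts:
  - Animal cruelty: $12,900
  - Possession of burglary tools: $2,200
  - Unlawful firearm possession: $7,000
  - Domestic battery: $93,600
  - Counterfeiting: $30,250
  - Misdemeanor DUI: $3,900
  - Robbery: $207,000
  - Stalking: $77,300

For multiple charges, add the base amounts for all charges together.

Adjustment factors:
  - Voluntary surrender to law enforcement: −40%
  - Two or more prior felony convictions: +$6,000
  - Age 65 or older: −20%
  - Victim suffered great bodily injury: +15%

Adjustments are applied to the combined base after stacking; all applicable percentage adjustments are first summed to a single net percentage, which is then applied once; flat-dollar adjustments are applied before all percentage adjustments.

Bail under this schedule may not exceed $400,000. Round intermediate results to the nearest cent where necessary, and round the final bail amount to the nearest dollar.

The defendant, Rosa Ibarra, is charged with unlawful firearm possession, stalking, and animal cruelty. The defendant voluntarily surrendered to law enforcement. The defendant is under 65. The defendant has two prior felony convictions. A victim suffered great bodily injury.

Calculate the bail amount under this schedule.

Base amounts from the schedule: unlawful firearm possession $7,000; stalking $77,300; animal cruelty $12,900.
Stacking rule: sum of all bases. $7,000 + $77,300 + $12,900 = $97,200.
Two or more prior felony convictions (+$6,000 flat): $97,200 + $6,000 = $103,200.
Net percentage adjustment: −40% +15% = −25%. $103,200 × 0.75 = $77,400.
$77,400 is within the $400,000 maximum.

$77,400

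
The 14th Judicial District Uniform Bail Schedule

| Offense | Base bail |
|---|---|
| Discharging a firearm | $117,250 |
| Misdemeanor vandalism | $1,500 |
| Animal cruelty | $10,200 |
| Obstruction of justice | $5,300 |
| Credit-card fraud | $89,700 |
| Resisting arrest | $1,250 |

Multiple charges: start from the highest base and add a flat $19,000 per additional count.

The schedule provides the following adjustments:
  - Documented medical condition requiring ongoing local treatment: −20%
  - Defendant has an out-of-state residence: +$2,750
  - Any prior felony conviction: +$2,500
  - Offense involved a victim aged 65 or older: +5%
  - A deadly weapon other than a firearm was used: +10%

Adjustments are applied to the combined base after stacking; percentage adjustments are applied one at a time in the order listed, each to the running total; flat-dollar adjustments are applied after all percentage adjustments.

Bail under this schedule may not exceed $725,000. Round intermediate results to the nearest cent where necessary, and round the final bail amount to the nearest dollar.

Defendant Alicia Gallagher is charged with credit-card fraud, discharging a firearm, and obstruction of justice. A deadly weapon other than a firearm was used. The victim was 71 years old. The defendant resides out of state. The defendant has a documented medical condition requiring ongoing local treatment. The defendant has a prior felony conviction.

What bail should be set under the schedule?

$148,701

Base amounts from the schedule: credit-card fraud $89,700; discharging a firearm $117,250; obstruction of justice $5,300.
Stacking rule: highest base plus $19,000 per additional charge. Highest is discharging a firearm at $117,250; 2 additional charges → +$38,000. Combined base = $155,250.
Documented medical condition requiring ongoing local treatment (−20%): $155,250 × 0.8 = $124,200.
Offense involved a victim aged 65 or older (+5%): $124,200 × 1.05 = $130,410.
A deadly weapon other than a firearm was used (+10%): $130,410 × 1.1 = $143,451.
Defendant has an out-of-state residence (+$2,750 flat): $143,451 + $2,750 = $146,201.
Any prior felony conviction (+$2,500 flat): $146,201 + $2,500 = $148,701.
$148,701 is within the $725,000 maximum.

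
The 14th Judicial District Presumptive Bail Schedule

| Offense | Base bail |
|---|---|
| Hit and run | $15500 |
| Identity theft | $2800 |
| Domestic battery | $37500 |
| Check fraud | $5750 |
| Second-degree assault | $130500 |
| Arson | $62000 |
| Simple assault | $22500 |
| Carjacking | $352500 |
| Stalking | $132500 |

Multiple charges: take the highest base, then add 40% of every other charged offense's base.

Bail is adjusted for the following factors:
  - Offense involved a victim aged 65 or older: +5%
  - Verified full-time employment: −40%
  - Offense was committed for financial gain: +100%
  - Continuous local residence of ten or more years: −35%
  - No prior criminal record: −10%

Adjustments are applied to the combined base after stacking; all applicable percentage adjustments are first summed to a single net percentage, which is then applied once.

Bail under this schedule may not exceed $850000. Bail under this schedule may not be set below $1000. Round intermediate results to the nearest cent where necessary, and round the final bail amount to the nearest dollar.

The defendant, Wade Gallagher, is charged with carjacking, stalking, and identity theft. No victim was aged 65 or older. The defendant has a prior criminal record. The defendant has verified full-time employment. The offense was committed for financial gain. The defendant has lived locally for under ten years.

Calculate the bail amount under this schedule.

$650592

Base amounts from the schedule: carjacking $352500; stalking $132500; identity theft $2800.
Stacking rule: highest base plus 40% of each additional charge. Highest is carjacking at $352500. Additional: $132500 × 40% = $53000; $2800 × 40% = $1120. Combined base = $352500 + $54120 = $406620.
Net percentage adjustment: −40% +100% = +60%. $406620 × 1.6 = $650592.
$650592 is within the $850000 maximum.
$650592 is at or above the $1000 minimum.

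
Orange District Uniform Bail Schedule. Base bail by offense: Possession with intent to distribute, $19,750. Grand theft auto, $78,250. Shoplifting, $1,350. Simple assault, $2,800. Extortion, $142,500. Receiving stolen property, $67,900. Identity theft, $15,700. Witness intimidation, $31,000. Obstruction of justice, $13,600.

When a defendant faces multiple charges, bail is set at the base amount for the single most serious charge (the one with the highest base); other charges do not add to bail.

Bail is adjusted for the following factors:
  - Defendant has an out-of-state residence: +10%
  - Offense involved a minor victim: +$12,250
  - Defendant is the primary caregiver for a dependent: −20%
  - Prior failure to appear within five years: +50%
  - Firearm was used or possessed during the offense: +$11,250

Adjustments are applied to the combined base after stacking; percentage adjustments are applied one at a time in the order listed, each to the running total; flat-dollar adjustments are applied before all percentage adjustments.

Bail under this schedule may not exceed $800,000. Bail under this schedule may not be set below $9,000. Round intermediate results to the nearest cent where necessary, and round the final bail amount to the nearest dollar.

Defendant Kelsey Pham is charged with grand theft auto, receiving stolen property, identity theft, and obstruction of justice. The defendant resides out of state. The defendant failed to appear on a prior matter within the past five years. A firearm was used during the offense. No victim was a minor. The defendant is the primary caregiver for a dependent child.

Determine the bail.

$118,140

Base amounts from the schedule: grand theft auto $78,250; receiving stolen property $67,900; identity theft $15,700; obstruction of justice $13,600.
Stacking rule: use the highest base only. Highest is grand theft auto at $78,250. Combined base = $78,250.
Firearm was used or possessed during the offense (+$11,250 flat): $78,250 + $11,250 = $89,500.
Defendant has an out-of-state residence (+10%): $89,500 × 1.1 = $98,450.
Defendant is the primary caregiver for a dependent (−20%): $98,450 × 0.8 = $78,760.
Prior failure to appear within five years (+50%): $78,760 × 1.5 = $118,140.
$118,140 is within the $800,000 maximum.
$118,140 is at or above the $9,000 minimum.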